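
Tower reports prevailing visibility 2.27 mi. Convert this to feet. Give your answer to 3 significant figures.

12000 ft

1 SM = 5280 ft, so 2.27 × 5280 = 12000 ft.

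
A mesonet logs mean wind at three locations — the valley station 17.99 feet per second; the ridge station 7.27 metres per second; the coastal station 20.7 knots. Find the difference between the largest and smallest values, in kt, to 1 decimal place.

10.0 kt

the valley station: 17.99 ft/s = 10.659 kt.
the ridge station: 7.27 m/s = 14.132 kt.
Spread: 20.700 − 10.659 = 10.0 kt.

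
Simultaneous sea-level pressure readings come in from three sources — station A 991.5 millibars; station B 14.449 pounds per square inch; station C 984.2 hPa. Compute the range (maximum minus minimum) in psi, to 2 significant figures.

station A: 991.5 mb = 14.3805 psi.
station C: 984.2 hPa = 14.2746 psi.
Spread: 14.4490 − 14.2746 = 0.17 psi.

0.17 psi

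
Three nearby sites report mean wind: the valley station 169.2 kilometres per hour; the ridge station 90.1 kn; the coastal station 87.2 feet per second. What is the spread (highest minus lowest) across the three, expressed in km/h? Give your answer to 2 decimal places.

73.52 km/h

the ridge station: 90.1 kt = 166.8652 km/h.
the coastal station: 87.2 ft/s = 95.6828 km/h.
Spread: 169.2000 − 95.6828 = 73.52 km/h.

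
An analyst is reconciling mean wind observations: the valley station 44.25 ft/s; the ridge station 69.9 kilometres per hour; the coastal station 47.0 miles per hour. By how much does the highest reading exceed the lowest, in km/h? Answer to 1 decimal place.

27.1 km/h

the valley station: 44.25 ft/s = 48.555 km/h.
the coastal station: 47.0 mph = 75.639 km/h.
Spread: 75.639 − 48.555 = 27.1 km/h.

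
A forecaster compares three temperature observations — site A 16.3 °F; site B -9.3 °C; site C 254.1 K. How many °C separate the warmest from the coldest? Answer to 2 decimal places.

10.33 °C

site A: 16.3 °F = -8.722 °C.
site C: 254.1 K = -19.050 °C.
Spread: (-8.722) − (-19.050) = 10.328 °C.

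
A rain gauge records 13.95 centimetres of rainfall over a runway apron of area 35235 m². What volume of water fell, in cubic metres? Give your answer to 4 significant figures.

Depth: 13.95 cm × 10 = 139.5 mm.
1 mm over 1 m² is 1 L, so volume = 139.5 × 35235 = 4915282.5 L = 4915 m³.

4915 cubic metres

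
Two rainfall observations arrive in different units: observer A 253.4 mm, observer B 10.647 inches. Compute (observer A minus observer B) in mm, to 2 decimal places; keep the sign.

-17.03 mm

observer B: 10.647 in = 270.4338 mm.
Difference: 253.4000 − 270.4338 = -17.03 mm.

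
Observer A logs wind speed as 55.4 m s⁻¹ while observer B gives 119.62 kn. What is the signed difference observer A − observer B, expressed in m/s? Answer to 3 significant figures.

-6.14 m/s

observer B: 119.62 kt = 61.5378 m/s.
Difference: 55.4000 − 61.5378 = -6.14 m/s.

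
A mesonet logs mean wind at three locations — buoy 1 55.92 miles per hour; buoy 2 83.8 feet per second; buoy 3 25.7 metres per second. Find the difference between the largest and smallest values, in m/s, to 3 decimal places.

0.702 m/s

buoy 1: 55.92 mph = 24.99848 m/s.
buoy 2: 83.8 ft/s = 25.54224 m/s.
Spread: 25.70000 − 24.99848 = 0.702 m/s.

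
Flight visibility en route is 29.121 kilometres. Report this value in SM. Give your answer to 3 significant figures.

18.1 SM

1 km = 0.621371 SM, so 29.121 × 0.621371 = 18.1 SM.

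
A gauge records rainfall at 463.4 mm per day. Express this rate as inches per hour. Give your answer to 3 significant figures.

0.760 in/hour

463.4 mm/day × 0.0393701 in/mm × 0.0416667 day/hour = 0.760 in/hour.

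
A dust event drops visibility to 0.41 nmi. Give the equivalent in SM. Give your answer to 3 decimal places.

0.472 SM

1 nmi = 1.15078 SM, so 0.41 × 1.15078 = 0.472 SM.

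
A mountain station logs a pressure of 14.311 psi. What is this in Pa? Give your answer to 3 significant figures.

98700 Pa

1 psi = 6894.76 Pa, so 14.311 × 6894.76 = 98700 Pa.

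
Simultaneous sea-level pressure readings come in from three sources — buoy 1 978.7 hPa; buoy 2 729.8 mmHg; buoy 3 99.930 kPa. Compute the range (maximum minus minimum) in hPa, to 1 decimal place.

26.3 hPa

buoy 2: 729.8 mmHg = 972.987 hPa.
buoy 3: 99.930 kPa = 999.300 hPa.
Spread: 999.300 − 972.987 = 26.3 hPa.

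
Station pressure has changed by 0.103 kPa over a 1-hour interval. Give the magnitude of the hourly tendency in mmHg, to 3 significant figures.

0.103 kPa / 1 h × 7.50062 mmHg/kPa = 0.773 mmHg/h.

0.773 mmHg per hour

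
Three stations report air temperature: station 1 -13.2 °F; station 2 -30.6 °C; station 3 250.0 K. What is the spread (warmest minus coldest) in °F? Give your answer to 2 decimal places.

station 1: -13.2 °F = -25.111 °C.
station 3: 250.0 K = -23.150 °C.
Spread: (-23.150) − (-30.600) = 7.450 °C = 13.41 °F.

13.41 °F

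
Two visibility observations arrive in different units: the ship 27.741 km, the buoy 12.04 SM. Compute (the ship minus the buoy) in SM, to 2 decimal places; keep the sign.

5.20 SM

the ship: 27.741 km = 17.2375 SM.
Difference: 17.2375 − 12.0400 = 5.20 SM.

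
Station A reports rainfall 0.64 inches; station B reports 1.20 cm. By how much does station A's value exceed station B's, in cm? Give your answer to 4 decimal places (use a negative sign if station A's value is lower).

0.4256 cm

station A: 0.64 in = 1.625600 cm.
Difference: 1.625600 − 1.200000 = 0.4256 cm.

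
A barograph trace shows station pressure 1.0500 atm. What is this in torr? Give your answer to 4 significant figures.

798.0 mmHg

1 atm = 760 mmHg, so 1.0500 × 760 = 798.0 mmHg.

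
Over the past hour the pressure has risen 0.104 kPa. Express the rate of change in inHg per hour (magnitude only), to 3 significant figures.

0.0307 inHg per hour

0.104 kPa / 1 h × 0.2953 inHg/kPa = 0.0307 inHg/h.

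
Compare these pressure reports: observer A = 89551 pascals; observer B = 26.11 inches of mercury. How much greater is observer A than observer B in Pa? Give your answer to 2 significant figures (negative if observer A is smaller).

observer B: 26.11 inHg = 88418.62 Pa.
Difference: 89551.00 − 88418.62 = 1100 Pa.

1100 Pa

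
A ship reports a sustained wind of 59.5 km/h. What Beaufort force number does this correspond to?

59.5 km/h = 16.5 m/s, which is Beaufort 7 (near gale, 13.9–17.1 m/s).

Beaufort force 7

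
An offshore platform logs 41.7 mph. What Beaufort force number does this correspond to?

Beaufort force 8

41.7 mph = 18.6 m/s, which is Beaufort 8 (gale, 17.2–20.7 m/s).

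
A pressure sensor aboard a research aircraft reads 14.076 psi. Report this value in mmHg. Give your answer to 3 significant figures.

728 mmHg

1 psi = 51.7149 mmHg, so 14.076 × 51.7149 = 728 mmHg.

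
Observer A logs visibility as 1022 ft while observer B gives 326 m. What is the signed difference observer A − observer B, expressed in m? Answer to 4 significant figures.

-14.49 m

observer A: 1022 ft = 311.5056 m.
Difference: 311.5056 − 326.0000 = -14.49 m.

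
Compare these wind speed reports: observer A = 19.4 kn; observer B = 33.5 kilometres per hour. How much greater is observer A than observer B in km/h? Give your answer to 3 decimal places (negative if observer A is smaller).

observer A: 19.4 kt = 35.92880 km/h.
Difference: 35.92880 − 33.50000 = 2.429 km/h.

2.429 km/h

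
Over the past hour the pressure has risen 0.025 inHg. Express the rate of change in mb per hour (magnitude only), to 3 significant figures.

0.847 mb per hour

0.025 inHg / 1 h × 33.8639 mb/inHg = 0.847 mb/h.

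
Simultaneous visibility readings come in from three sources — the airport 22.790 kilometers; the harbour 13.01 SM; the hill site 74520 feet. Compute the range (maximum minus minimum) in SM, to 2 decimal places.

1.15 SM

the airport: 22.790 km = 14.1610 SM.
the hill site: 74520 ft = 14.1136 SM.
Spread: 14.1610 − 13.0100 = 1.15 SM.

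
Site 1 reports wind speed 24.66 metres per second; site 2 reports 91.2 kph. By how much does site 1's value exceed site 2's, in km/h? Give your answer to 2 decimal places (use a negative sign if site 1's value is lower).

-2.42 km/h

site 1: 24.66 m/s = 88.7760 km/h.
Difference: 88.7760 − 91.2000 = -2.42 km/h.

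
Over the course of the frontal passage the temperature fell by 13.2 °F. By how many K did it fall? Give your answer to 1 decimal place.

7.3 K

A change of 1 °C equals a change of 1.8 °F: ΔK = 13.2 × 0.5556 = 7.3 K.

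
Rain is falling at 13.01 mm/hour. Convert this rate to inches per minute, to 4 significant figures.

0.008537 in/minute

13.01 mm/hour × 0.0393701 in/mm × 0.0166667 hour/minute = 0.008537 in/minute.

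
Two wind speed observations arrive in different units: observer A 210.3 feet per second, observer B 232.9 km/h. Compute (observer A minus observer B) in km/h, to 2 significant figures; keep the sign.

observer A: 210.3 ft/s = 230.758 km/h.
Difference: 230.758 − 232.900 = -2.1 km/h.

-2.1 km/h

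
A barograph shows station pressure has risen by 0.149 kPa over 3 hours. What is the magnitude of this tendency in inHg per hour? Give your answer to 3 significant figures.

0.149 kPa / 3 h × 0.2953 inHg/kPa = 0.0147 inHg/h.

0.0147 inHg per hour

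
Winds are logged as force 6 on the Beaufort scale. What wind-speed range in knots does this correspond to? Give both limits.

Beaufort 6 (strong breeze) spans 22–27 knots.

22 to 27 kt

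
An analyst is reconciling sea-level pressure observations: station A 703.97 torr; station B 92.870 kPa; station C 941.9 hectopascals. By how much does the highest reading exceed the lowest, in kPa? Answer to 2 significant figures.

1.3 kPa

station A: 703.97 mmHg = 93.855 kPa.
station C: 941.9 hPa = 94.190 kPa.
Spread: 94.190 − 92.870 = 1.3 kPa.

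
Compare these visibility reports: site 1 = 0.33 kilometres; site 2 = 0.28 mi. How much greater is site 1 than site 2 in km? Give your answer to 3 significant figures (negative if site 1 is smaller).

site 2: 0.28 SM = 0.45062 km.
Difference: 0.33000 − 0.45062 = -0.121 km.

-0.121 km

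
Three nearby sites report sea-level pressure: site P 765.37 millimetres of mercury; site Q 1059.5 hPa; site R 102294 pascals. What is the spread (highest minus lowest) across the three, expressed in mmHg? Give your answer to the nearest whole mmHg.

site Q: 1059.5 hPa = 794.69 mmHg.
site R: 102294 Pa = 767.27 mmHg.
Spread: 794.69 − 765.37 = 29 mmHg.

29 mmHg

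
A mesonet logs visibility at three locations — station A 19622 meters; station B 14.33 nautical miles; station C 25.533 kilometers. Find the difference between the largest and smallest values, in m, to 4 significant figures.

6917 m

station B: 14.33 nmi = 26539.16 m.
station C: 25.533 km = 25533.00 m.
Spread: 26539.16 − 19622.00 = 6917 m.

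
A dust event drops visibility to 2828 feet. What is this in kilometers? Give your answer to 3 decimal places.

0.862 km

1 ft = 0.0003048 km, so 2828 × 0.0003048 = 0.862 km.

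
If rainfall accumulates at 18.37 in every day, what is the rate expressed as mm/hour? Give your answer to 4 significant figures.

19.44 mm/hour

18.37 in/day × 25.4 mm/in × 0.0416667 day/hour = 19.44 mm/hour.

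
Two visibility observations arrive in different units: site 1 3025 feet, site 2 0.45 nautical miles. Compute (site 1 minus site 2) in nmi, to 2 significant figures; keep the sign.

0.048 nmi

site 1: 3025 ft = 0.49785 nmi.
Difference: 0.49785 − 0.45000 = 0.048 nmi.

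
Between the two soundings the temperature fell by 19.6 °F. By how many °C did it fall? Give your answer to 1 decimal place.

10.9 °C

A change of 1 °C equals a change of 1.8 °F: Δ°C = 19.6 × 0.5556 = 10.9 °C.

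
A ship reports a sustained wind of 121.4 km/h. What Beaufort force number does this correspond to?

Beaufort force 12

121.4 km/h = 33.7 m/s, which is Beaufort 12 (hurricane force, ≥32.7 m/s).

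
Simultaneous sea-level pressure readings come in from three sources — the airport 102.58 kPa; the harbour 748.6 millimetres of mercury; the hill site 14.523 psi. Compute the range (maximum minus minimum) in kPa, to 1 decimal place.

the harbour: 748.6 mmHg = 99.805 kPa.
the hill site: 14.523 psi = 100.133 kPa.
Spread: 102.580 − 99.805 = 2.8 kPa.

2.8 kPa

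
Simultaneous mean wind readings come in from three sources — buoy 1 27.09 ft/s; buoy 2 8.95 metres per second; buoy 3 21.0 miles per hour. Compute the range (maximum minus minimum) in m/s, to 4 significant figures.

buoy 1: 27.09 ft/s = 8.25703 m/s.
buoy 3: 21.0 mph = 9.38784 m/s.
Spread: 9.38784 − 8.25703 = 1.131 m/s.

1.131 m/s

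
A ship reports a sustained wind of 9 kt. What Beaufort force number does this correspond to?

Beaufort force 3

9 kt lies in the Beaufort 3 band (gentle breeze, 7–10 kt).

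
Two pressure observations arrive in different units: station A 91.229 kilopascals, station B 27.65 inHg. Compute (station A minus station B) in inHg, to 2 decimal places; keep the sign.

station A: 91.229 kPa = 26.9399 inHg.
Difference: 26.9399 − 27.6500 = -0.71 inHg.

-0.71 inHg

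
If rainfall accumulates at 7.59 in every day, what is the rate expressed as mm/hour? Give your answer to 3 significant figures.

8.03 mm/hour

7.59 in/day × 25.4 mm/in × 0.0416667 day/hour = 8.03 mm/hour.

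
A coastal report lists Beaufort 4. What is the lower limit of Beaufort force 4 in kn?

11 kt

Beaufort 4 (moderate breeze) spans 11–16 knots.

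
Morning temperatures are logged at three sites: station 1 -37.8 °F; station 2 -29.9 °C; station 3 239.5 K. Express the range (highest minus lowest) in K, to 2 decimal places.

station 1: -37.8 °F = -38.778 °C.
station 3: 239.5 K = -33.650 °C.
Spread: (-29.900) − (-38.778) = 8.878 °C.

8.88 K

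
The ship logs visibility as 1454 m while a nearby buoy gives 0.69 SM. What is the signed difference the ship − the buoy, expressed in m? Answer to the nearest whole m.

344 m

the buoy: 0.69 SM = 1110.45 m.
Difference: 1454.00 − 1110.45 = 344 m.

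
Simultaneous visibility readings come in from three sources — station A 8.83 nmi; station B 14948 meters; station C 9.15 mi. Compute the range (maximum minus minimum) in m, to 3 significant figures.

station A: 8.83 nmi = 16353.16 m.
station C: 9.15 SM = 14725.50 m.
Spread: 16353.16 − 14725.50 = 1630 m.

1630 m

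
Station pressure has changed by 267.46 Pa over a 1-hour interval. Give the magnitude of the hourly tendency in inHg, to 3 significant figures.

267.46 Pa / 1 h × 0.0002953 inHg/Pa = 0.0790 inHg/h.

0.0790 inHg per hour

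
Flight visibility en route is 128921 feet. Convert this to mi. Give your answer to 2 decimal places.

24.42 SM

1 ft = 0.000189394 SM, so 128921 × 0.000189394 = 24.42 SM.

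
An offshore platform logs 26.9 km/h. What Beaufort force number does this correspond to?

26.9 km/h = 7.5 m/s, which is Beaufort 4 (moderate breeze, 5.5–7.9 m/s).

Beaufort force 4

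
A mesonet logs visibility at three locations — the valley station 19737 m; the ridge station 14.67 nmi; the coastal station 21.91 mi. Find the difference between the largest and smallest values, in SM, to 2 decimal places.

the valley station: 19737 m = 12.2640 SM.
the ridge station: 14.67 nmi = 16.8819 SM.
Spread: 21.9100 − 12.2640 = 9.65 SM.

9.65 SM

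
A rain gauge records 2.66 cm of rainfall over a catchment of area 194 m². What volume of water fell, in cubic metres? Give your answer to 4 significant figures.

Depth: 2.66 cm × 10 = 26.6 mm.
1 mm over 1 m² is 1 L, so volume = 26.6 × 194 = 5160.4 L = 5.160 m³.

5.160 cubic metres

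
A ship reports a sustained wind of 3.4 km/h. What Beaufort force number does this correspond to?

3.4 km/h = 0.9 m/s, which is Beaufort 1 (light air, 0.3–1.5 m/s).

Beaufort force 1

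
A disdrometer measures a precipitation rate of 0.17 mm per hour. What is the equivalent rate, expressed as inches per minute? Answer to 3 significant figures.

0.000112 in/minute

0.17 mm/hour × 0.0393701 in/mm × 0.0166667 hour/minute = 0.000112 in/minute.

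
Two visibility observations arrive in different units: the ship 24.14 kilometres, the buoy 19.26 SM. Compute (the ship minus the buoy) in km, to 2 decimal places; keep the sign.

-6.86 km

the buoy: 19.26 SM = 30.9960 km.
Difference: 24.1400 − 30.9960 = -6.86 km.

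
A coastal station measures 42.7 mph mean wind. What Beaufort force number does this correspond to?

Beaufort force 8

42.7 mph = 19.1 m/s, which is Beaufort 8 (gale, 17.2–20.7 m/s).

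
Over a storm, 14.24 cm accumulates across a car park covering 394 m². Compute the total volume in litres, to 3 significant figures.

56100 litres

Depth: 14.24 cm × 10 = 142.4 mm.
1 mm over 1 m² is 1 L, so volume = 142.4 × 394 = 56105.6 L ≈ 56100 L.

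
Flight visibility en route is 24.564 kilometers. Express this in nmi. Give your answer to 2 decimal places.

13.26 nmi

1 km = 0.539957 nmi, so 24.564 × 0.539957 = 13.26 nmi.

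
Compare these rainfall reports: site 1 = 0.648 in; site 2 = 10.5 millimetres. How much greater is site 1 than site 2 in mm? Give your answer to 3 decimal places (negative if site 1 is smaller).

site 1: 0.648 in = 16.45920 mm.
Difference: 16.45920 − 10.50000 = 5.959 mm.

5.959 mm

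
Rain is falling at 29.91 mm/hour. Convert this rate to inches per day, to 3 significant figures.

29.91 mm/hour × 0.0393701 in/mm × 24 hour/day = 28.3 in/day.

28.3 in/day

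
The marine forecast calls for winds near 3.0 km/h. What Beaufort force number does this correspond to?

3.0 km/h = 0.8 m/s, which is Beaufort 1 (light air, 0.3–1.5 m/s).

Beaufort force 1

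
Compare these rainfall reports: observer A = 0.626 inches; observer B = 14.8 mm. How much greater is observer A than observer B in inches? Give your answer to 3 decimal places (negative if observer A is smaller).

observer B: 14.8 mm = 0.58268 in.
Difference: 0.62600 − 0.58268 = 0.043 in.

0.043 in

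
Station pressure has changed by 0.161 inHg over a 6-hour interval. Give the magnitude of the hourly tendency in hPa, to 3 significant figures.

0.909 hPa per hour

0.161 inHg / 6 h × 33.8639 hPa/inHg = 0.909 hPa/h.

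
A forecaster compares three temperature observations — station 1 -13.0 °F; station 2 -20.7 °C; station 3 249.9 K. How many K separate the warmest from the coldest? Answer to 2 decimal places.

4.30 K

station 1: -13.0 °F = -25.000 °C.
station 3: 249.9 K = -23.250 °C.
Spread: (-20.700) − (-25.000) = 4.300 °C.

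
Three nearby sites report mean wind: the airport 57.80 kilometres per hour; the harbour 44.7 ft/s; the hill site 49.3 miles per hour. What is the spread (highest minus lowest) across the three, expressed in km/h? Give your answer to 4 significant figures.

the harbour: 44.7 ft/s = 49.0484 km/h.
the hill site: 49.3 mph = 79.3407 km/h.
Spread: 79.3407 − 49.0484 = 30.29 km/h.

30.29 km/h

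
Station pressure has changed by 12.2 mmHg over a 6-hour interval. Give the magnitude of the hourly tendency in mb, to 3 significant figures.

12.2 mmHg / 6 h × 1.33322 mb/mmHg = 2.71 mb/h.

2.71 mb per hour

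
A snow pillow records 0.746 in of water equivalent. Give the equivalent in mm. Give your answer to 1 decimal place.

1 in = 25.4 mm, so 0.746 × 25.4 = 18.9 mm.

18.9 mm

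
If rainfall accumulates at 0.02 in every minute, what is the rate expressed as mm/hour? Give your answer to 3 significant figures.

30.5 mm/hour

0.02 in/minute × 25.4 mm/in × 60 minute/hour = 30.5 mm/hour.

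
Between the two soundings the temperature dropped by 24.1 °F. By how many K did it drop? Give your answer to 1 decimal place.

A change of 1 °C equals a change of 1.8 °F: ΔK = 24.1 × 0.5556 = 13.4 K.

13.4 K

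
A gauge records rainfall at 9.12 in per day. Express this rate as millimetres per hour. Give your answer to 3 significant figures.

9.12 in/day × 25.4 mm/in × 0.0416667 day/hour = 9.65 mm/hour.

9.65 mm/hour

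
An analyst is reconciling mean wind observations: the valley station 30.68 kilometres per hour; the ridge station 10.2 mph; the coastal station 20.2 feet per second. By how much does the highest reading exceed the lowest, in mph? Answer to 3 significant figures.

the valley station: 30.68 km/h = 19.0637 mph.
the coastal station: 20.2 ft/s = 13.7727 mph.
Spread: 19.0637 − 10.2000 = 8.86 mph.

8.86 mph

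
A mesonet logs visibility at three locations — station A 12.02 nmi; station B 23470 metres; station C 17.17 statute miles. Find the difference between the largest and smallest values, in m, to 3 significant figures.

station A: 12.02 nmi = 22261.04 m.
station C: 17.17 SM = 27632.44 m.
Spread: 27632.44 − 22261.04 = 5370 m.

5370 m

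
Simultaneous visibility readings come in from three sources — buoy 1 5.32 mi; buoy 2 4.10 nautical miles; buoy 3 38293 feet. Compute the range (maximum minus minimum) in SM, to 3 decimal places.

2.534 SM

buoy 2: 4.10 nmi = 4.71820 SM.
buoy 3: 38293 ft = 7.25246 SM.
Spread: 7.25246 − 4.71820 = 2.534 SM.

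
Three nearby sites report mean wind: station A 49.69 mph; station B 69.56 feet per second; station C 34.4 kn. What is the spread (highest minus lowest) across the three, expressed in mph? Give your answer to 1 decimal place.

10.1 mph

station B: 69.56 ft/s = 47.427 mph.
station C: 34.4 kt = 39.587 mph.
Spread: 49.690 − 39.587 = 10.1 mph.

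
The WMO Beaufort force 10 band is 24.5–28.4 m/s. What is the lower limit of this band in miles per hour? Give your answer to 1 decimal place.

54.8 mph

24.5–28.4 m/s × 2.237 = 54.8–63.5 mph.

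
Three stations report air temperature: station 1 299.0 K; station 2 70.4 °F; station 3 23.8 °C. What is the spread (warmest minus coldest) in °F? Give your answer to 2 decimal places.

station 1: 299.0 K = 25.850 °C.
station 2: 70.4 °F = 21.333 °C.
Spread: 25.850 − 21.333 = 4.517 °C = 8.13 °F.

8.13 °F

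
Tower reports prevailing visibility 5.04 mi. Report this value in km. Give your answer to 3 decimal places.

8.111 km

1 SM = 1.60934 km, so 5.04 × 1.60934 = 8.111 km.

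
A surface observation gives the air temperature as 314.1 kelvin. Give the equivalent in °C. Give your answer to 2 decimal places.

40.95 °C

°C = 314.1 − 273.15 = 40.95 °C.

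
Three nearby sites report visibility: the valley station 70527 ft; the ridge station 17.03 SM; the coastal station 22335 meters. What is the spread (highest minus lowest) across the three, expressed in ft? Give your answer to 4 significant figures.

19390 ft

the ridge station: 17.03 SM = 89918.40 ft.
the coastal station: 22335 m = 73277.56 ft.
Spread: 89918.40 − 70527.00 = 19390 ft.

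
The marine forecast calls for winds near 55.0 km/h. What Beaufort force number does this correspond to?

Beaufort force 7

55.0 km/h = 15.3 m/s, which is Beaufort 7 (near gale, 13.9–17.1 m/s).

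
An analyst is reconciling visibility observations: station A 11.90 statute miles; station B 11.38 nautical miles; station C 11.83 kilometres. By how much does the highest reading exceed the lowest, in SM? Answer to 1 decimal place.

station B: 11.38 nmi = 13.096 SM.
station C: 11.83 km = 7.351 SM.
Spread: 13.096 − 7.351 = 5.7 SM.

5.7 SM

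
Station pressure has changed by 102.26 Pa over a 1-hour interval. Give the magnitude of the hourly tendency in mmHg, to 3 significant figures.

102.26 Pa / 1 h × 0.00750062 mmHg/Pa = 0.767 mmHg/h.

0.767 mmHg per hour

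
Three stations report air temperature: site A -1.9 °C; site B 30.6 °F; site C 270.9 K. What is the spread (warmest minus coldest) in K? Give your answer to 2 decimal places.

site B: 30.6 °F = -0.778 °C.
site C: 270.9 K = -2.250 °C.
Spread: (-0.778) − (-2.250) = 1.472 °C.

1.47 K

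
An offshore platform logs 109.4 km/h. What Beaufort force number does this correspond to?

109.4 km/h = 30.4 m/s, which is Beaufort 11 (violent storm, 28.5–32.6 m/s).

Beaufort force 11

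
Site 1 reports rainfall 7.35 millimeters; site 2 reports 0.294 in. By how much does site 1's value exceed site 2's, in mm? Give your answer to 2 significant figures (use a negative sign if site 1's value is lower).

site 2: 0.294 in = 7.4676 mm.
Difference: 7.3500 − 7.4676 = -0.12 mm.

-0.12 mm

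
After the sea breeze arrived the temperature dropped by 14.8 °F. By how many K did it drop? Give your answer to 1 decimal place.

For a temperature change the 32° offset cancels: ΔK = 14.8 × 0.5556 = 8.2 K.

8.2 K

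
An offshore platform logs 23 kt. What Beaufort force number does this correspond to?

23 kt lies in the Beaufort 6 band (strong breeze, 22–27 kt).

Beaufort force 6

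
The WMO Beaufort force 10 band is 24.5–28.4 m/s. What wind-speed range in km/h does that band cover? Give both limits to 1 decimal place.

24.5–28.4 m/s × 3.6 = 88.2–102.2 km/h.

88.2 to 102.2 km/h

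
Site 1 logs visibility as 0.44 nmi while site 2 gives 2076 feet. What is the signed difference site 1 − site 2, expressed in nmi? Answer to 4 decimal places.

0.0983 nmi

site 2: 2076 ft = 0.341666 nmi.
Difference: 0.440000 − 0.341666 = 0.0983 nmi.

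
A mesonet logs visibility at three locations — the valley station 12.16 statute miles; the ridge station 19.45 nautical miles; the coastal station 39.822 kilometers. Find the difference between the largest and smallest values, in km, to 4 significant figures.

20.25 km

the valley station: 12.16 SM = 19.5696 km.
the ridge station: 19.45 nmi = 36.0214 km.
Spread: 39.8220 − 19.5696 = 20.25 km.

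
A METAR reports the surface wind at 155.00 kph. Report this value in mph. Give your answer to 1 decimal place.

1 km/h = 0.621371 mph, so 155.00 × 0.621371 = 96.3 mph.

96.3 mph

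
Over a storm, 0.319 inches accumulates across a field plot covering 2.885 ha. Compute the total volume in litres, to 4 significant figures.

233800 litres

Depth: 0.319 in × 25.4 = 8.1026 mm.
Area: 2.885 ha = 28850 m².
1 mm over 1 m² is 1 L, so volume = 8.1026 × 28850 = 233760.01 L ≈ 233800 L.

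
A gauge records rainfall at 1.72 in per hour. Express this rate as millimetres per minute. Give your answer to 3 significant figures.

1.72 in/hour × 25.4 mm/in × 0.0166667 hour/minute = 0.728 mm/minute.

0.728 mm/minute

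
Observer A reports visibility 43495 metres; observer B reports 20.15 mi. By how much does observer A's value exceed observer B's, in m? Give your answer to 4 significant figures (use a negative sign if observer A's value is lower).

observer B: 20.15 SM = 32428.28 m.
Difference: 43495.00 − 32428.28 = 11070 m.

11070 m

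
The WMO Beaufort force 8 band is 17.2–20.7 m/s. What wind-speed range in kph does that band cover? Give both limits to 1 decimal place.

17.2–20.7 m/s × 3.6 = 61.9–74.5 km/h.

61.9 to 74.5 km/h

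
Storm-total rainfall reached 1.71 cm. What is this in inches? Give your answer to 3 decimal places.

0.673 in

1 cm = 0.393701 in, so 1.71 × 0.393701 = 0.673 in.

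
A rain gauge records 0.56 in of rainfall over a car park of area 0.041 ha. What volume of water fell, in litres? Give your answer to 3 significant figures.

5830 litres

Depth: 0.56 in × 25.4 = 14.224 mm.
Area: 0.041 ha = 410 m².
1 mm over 1 m² is 1 L, so volume = 14.224 × 410 = 5831.84 L ≈ 5830 L.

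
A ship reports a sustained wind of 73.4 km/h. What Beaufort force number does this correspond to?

Beaufort force 8

73.4 km/h = 20.4 m/s, which is Beaufort 8 (gale, 17.2–20.7 m/s).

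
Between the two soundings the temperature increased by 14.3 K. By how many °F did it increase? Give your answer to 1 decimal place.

For a temperature change the 32° offset cancels: Δ°F = 14.3 × 1.8 = 25.7 °F.

25.7 °F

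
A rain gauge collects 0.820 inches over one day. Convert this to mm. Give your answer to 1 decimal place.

20.8 mm

1 in = 25.4 mm, so 0.820 × 25.4 = 20.8 mm.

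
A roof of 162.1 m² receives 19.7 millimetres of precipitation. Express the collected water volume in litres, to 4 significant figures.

3193 litres

1 mm over 1 m² is 1 L, so volume = 19.7 × 162.1 = 3193.37 L ≈ 3193 L.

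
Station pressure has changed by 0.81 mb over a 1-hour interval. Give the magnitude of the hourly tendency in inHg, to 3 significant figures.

0.81 mb / 1 h × 0.02953 inHg/mb = 0.0239 inHg/h.

0.0239 inHg per hour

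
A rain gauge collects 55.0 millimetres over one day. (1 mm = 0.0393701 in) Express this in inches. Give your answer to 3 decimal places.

2.165 in

1 mm = 0.0393701 in, so 55.0 × 0.0393701 = 2.165 in.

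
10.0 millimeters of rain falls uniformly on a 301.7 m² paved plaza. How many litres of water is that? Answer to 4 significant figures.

1 mm over 1 m² is 1 L, so volume = 10 × 301.7 = 3017 L.

3017 litres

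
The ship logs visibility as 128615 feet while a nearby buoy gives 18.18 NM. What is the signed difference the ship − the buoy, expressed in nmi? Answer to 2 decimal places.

the ship: 128615 ft = 21.1673 nmi.
Difference: 21.1673 − 18.1800 = 2.99 nmi.

2.99 nmi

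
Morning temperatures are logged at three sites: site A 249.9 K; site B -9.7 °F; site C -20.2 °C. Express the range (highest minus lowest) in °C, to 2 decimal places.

3.05 °C

site A: 249.9 K = -23.250 °C.
site B: -9.7 °F = -23.167 °C.
Spread: (-20.200) − (-23.250) = 3.050 °C.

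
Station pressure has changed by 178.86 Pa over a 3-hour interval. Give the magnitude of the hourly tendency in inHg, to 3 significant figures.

0.0176 inHg per hour

178.86 Pa / 3 h × 0.0002953 inHg/Pa = 0.0176 inHg/h.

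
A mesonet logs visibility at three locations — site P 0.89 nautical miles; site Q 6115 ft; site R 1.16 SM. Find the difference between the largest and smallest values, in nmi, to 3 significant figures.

site Q: 6115 ft = 1.00640 nmi.
site R: 1.16 SM = 1.00801 nmi.
Spread: 1.00801 − 0.89000 = 0.118 nmi.

0.118 nmi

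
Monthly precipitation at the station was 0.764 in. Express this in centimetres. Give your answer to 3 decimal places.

1.941 cm

1 in = 2.54 cm, so 0.764 × 2.54 = 1.941 cm.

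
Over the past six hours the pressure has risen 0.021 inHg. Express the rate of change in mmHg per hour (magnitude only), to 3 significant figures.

0.021 inHg / 6 h × 25.4 mmHg/inHg = 0.0889 mmHg/h.

0.0889 mmHg per hour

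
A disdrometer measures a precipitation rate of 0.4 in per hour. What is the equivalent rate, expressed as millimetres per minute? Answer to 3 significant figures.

0.4 in/hour × 25.4 mm/in × 0.0166667 hour/minute = 0.169 mm/minute.

0.169 mm/minute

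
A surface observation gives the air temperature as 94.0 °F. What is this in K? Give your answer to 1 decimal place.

307.6 K

First to °C: 34.44 °C.
Then to K: 307.6 K.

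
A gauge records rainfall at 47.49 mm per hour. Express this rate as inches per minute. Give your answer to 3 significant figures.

0.0312 in/minute

47.49 mm/hour × 0.0393701 in/mm × 0.0166667 hour/minute = 0.0312 in/minute.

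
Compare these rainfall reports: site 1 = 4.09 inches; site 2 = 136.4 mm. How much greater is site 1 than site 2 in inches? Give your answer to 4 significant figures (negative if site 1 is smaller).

-1.280 in

site 2: 136.4 mm = 5.37008 in.
Difference: 4.09000 − 5.37008 = -1.280 in.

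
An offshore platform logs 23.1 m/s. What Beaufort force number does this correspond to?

Beaufort force 9

23.1 m/s lies in the Beaufort 9 band (strong gale, 20.8–24.4 m/s).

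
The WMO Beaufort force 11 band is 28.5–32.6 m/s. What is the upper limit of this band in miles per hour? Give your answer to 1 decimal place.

72.9 mph

28.5–32.6 m/s × 2.237 = 63.8–72.9 mph.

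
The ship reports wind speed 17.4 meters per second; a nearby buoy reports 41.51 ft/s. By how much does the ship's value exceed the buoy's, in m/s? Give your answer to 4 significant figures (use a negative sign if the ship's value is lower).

the buoy: 41.51 ft/s = 12.65225 m/s.
Difference: 17.40000 − 12.65225 = 4.748 m/s.

4.748 m/s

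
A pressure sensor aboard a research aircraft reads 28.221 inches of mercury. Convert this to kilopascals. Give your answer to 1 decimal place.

1 inHg = 3.38639 kPa, so 28.221 × 3.38639 = 95.6 kPa.

95.6 kPa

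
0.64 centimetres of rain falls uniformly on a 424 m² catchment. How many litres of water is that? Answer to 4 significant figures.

2714 litres

Depth: 0.64 cm × 10 = 6.4 mm.
1 mm over 1 m² is 1 L, so volume = 6.4 × 424 = 2713.6 L ≈ 2714 L.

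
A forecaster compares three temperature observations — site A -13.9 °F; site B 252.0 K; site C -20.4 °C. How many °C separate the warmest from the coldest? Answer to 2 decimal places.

5.10 °C

site A: -13.9 °F = -25.500 °C.
site B: 252.0 K = -21.150 °C.
Spread: (-20.400) − (-25.500) = 5.100 °C.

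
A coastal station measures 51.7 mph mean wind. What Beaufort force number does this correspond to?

Beaufort force 9

51.7 mph = 23.1 m/s, which is Beaufort 9 (strong gale, 20.8–24.4 m/s).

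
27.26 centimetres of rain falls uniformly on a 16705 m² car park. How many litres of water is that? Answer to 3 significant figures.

4550000 litres

Depth: 27.26 cm × 10 = 272.6 mm.
1 mm over 1 m² is 1 L, so volume = 272.6 × 16705 = 4553783 L ≈ 4550000 L.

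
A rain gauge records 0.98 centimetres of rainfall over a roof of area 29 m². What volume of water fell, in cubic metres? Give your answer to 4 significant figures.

0.2842 cubic metres

Depth: 0.98 cm × 10 = 9.8 mm.
1 mm over 1 m² is 1 L, so volume = 9.8 × 29 = 284.2 L = 0.2842 m³.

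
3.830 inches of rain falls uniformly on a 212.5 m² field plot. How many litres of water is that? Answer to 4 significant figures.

Depth: 3.830 in × 25.4 = 97.282 mm.
1 mm over 1 m² is 1 L, so volume = 97.282 × 212.5 = 20672.425 L ≈ 20670 L.

20670 litres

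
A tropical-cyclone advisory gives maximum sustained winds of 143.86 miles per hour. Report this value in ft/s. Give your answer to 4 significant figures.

1 mph = 1.46667 ft/s, so 143.86 × 1.46667 = 211.0 ft/s.

211.0 ft/s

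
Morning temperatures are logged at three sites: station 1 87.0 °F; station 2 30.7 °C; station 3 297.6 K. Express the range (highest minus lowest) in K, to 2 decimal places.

station 1: 87.0 °F = 30.556 °C.
station 3: 297.6 K = 24.450 °C.
Spread: 30.700 − 24.450 = 6.250 °C.

6.25 K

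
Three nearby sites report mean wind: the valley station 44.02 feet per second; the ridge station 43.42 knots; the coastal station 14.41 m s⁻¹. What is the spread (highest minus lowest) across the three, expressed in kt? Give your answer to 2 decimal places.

17.34 kt

the valley station: 44.02 ft/s = 26.0811 kt.
the coastal station: 14.41 m/s = 28.0108 kt.
Spread: 43.4200 − 26.0811 = 17.34 kt.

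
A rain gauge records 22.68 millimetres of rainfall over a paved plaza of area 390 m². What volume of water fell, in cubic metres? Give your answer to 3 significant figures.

8.85 cubic metres

1 mm over 1 m² is 1 L, so volume = 22.68 × 390 = 8845.2 L = 8.85 m³.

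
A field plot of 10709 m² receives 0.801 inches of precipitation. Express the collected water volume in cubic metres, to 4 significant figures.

217.9 cubic metres

Depth: 0.801 in × 25.4 = 20.3454 mm.
1 mm over 1 m² is 1 L, so volume = 20.3454 × 10709 = 217878.89 L = 217.9 m³.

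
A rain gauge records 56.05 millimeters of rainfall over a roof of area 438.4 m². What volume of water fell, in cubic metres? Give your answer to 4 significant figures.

1 mm over 1 m² is 1 L, so volume = 56.05 × 438.4 = 24572.32 L = 24.57 m³.

24.57 cubic metres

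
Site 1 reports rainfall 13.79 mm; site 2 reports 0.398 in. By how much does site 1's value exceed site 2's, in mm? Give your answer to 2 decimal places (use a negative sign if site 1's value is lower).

site 2: 0.398 in = 10.1092 mm.
Difference: 13.7900 − 10.1092 = 3.68 mm.

3.68 mm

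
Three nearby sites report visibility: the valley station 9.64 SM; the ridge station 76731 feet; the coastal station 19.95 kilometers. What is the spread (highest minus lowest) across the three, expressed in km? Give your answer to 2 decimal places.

the valley station: 9.64 SM = 15.5141 km.
the ridge station: 76731 ft = 23.3876 km.
Spread: 23.3876 − 15.5141 = 7.87 km.

7.87 km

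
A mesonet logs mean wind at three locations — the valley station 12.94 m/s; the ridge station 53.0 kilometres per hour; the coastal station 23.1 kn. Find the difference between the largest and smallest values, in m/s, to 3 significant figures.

2.84 m/s

the ridge station: 53.0 km/h = 14.7222 m/s.
the coastal station: 23.1 kt = 11.8837 m/s.
Spread: 14.7222 − 11.8837 = 2.84 m/s.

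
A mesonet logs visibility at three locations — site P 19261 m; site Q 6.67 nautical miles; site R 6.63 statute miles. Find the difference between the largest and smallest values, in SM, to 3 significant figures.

site P: 19261 m = 11.9682 SM.
site Q: 6.67 nmi = 7.6757 SM.
Spread: 11.9682 − 6.6300 = 5.34 SM.

5.34 SM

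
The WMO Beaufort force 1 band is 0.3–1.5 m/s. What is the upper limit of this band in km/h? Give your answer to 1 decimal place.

0.3–1.5 m/s × 3.6 = 1.1–5.4 km/h.

5.4 km/h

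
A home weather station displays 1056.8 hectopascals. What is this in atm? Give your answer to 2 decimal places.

1 hPa = 0.000986923 atm, so 1056.8 × 0.000986923 = 1.04 atm.

1.04 atm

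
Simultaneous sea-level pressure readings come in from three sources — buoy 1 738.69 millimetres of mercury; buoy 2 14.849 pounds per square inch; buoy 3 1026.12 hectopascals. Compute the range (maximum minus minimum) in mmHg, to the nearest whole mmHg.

31 mmHg

buoy 2: 14.849 psi = 767.91 mmHg.
buoy 3: 1026.12 hPa = 769.65 mmHg.
Spread: 769.65 − 738.69 = 31 mmHg.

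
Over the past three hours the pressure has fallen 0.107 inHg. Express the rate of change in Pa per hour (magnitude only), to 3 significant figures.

0.107 inHg / 3 h × 3386.39 Pa/inHg = 121 Pa/h.

121 Pa per hour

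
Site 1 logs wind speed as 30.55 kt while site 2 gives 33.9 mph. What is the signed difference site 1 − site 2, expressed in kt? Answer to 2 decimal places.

1.09 kt

site 2: 33.9 mph = 29.4583 kt.
Difference: 30.5500 − 29.4583 = 1.09 kt.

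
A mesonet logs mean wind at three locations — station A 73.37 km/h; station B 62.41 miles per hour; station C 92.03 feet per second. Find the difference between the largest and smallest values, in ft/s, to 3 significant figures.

25.2 ft/s

station A: 73.37 km/h = 66.865 ft/s.
station B: 62.41 mph = 91.535 ft/s.
Spread: 92.030 − 66.865 = 25.2 ft/s.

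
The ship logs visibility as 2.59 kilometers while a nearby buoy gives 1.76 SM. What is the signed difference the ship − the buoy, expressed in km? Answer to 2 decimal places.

-0.24 km

the buoy: 1.76 SM = 2.8324 km.
Difference: 2.5900 − 2.8324 = -0.24 km.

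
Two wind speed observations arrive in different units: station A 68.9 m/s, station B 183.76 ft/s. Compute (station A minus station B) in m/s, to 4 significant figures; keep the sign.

station B: 183.76 ft/s = 56.0100 m/s.
Difference: 68.9000 − 56.0100 = 12.89 m/s.

12.89 m/s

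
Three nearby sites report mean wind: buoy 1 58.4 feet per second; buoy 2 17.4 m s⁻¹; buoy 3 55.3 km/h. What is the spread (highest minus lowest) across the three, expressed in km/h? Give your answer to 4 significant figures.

buoy 1: 58.4 ft/s = 64.08115 km/h.
buoy 2: 17.4 m/s = 62.64000 km/h.
Spread: 64.08115 − 55.30000 = 8.781 km/h.

8.781 km/h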